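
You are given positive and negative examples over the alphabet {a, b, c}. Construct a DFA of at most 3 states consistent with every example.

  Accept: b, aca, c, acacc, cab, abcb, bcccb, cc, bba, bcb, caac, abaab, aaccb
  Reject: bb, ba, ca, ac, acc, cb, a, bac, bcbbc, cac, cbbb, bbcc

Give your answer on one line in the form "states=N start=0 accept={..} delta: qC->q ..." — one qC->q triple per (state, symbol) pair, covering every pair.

Grow the machine one transition at a time. Run the examples from 0; the earliest place one falls off (shortest prefix, ties alphabetical) gets sent to the lowest-numbered state that keeps every Accept/Reject pair distinguishable — a pair clashes when both reach the same state with identical unread suffix — and to a fresh state only if none does.
a: 0a undefined. 0a->0: no, aca/ca meet in 0 with "ca" left. Open state 1: 0a->1.
b: 0b undefined. 0b->0: no, b/bb meet in 0. 0b->1: no, b/a meet in 1. Open state 2: 0b->2.
c: 0c undefined. 0c->0: no, b/cb meet in 2. 0c->1: no, c/a meet in 1. 0c->2: ok.
aa: 1a undefined. 1a->0: ok.
ab: 1b undefined. 1b->0: no, abcb/bb meet in 2 with "b" left. 1b->1: no, abaab/a meet in 1. 1b->2: ok.
ac: 1c undefined. 1c->0: no, b/acc meet in 2. 1c->1: ok.
ba: 2a undefined. 2a->0: no, b/bac meet in 2. 2a->1: ok.
bb: 2b undefined. 2b->0: no, aca/bb meet in 0. 2b->1: ok.
bc: 2c undefined. 2c->0: ok.
All examples now run through 3 states with every (state, symbol) defined. Accept strings end in {0,2}, Reject strings end in {1}; accept={0,2}.

states=3 start=0 accept={0,2} delta: 0a->1 0b->2 0c->2 1a->0 1b->2 1c->1 2a->1 2b->1 2c->0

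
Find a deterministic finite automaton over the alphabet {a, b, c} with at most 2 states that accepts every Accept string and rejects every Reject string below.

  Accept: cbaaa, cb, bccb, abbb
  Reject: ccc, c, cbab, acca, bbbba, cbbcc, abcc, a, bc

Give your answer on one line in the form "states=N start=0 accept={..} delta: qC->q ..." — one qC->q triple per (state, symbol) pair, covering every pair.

Fold the examples into a partial DFA from state 0: repeatedly fix the first undefined (state, symbol) met by the shortest-then-alphabetical prefix, trying targets in increasing order and rejecting any under which an Accept and a Reject string meet in one state with the same remainder; add a state when all current targets are rejected. Accepting states are where Accept strings end.
a: 0a undefined. 0a->0: ok.
b: 0b undefined. 0b->0: no, abbb/bbbba meet in 0. Open state 1: 0b->1.
c: 0c undefined. 0c->0: ok.
bb: 1b undefined. 1b->0: ok.
bc: 1c undefined. 1c->0: ok.
cba: 1a undefined. 1a->0: no, cbaaa/ccc meet in 0. 1a->1: ok.
All examples now run through 2 states with every (state, symbol) defined. Accept strings end in {1}, Reject strings end in {0}; accept={1}.

states=2 start=0 accept={1} delta: 0a->0 0b->1 0c->0 1a->1 1b->0 1c->0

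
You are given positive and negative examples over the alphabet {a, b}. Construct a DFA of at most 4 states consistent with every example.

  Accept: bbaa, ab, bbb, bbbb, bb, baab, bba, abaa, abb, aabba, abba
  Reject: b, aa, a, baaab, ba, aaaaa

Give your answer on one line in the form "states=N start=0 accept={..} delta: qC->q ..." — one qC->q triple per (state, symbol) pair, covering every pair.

states=3 start=0 accept={2} delta: 0a->1 0b->1 1a->0 1b->2 2a->2 2b->2

State merging on the prefix tree: take the shortest (then alphabetical) example prefix whose next move is undefined and point that move at state 0, else 1, else 2, ...; a target is out if some Accept/Reject pair would then sit in one state with the same input left (inseparable). If every existing state is out, open a new one.
a: 0a undefined. 0a->0: no, ab/b meet in 0 with "b" left. Open state 1: 0a->1.
b: 0b undefined. 0b->0: no, bbaa/aa meet in 1 with "a" left. 0b->1: ok.
aa: 1a undefined. 1a->0: ok.
ab: 1b undefined. 1b->0: no, bbaa/aa meet in 0. 1b->1: no, bbaa/b meet in 1. Open state 2: 1b->2.
aba: 2a undefined. 2a->0: no, bbaa/b meet in 1. 2a->1: no, bbaa/aa meet in 0. 2a->2: ok.
abb: 2b undefined. 2b->0: no, bbb/aa meet in 0. 2b->1: no, bbb/b meet in 1. 2b->2: ok.
All examples now run through 3 states with every (state, symbol) defined. Accept strings end in {2}, Reject strings end in {0,1}; accept={2}.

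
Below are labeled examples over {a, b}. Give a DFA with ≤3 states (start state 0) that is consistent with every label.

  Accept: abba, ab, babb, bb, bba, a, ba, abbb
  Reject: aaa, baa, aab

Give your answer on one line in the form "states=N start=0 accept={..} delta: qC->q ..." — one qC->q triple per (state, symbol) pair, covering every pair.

State merging on the prefix tree: take the shortest (then alphabetical) example prefix whose next move is undefined and point that move at state 0, else 1, else 2, ...; a target is out if some Accept/Reject pair would then sit in one state with the same input left (inseparable). If every existing state is out, open a new one.
a: 0a undefined. 0a->0: no, ab/aab meet in 0 with "b" left. Open state 1: 0a->1.
b: 0b undefined. 0b->0: ok.
aa: 1a undefined. 1a->0: no, bb/baa meet in 0. 1a->1: no, ab/aab meet in 1 with "b" left. Open state 2: 1a->2.
ab: 1b undefined. 1b->0: ok.
aaa: 2a undefined. 2a->0: no, ab/aaa meet in 0. 2a->1: no, abba/aaa meet in 1. 2a->2: ok.
aab: 2b undefined. 2b->0: no, ab/aab meet in 0. 2b->1: no, abba/aab meet in 1. 2b->2: ok.
All examples now run through 3 states with every (state, symbol) defined. Accept strings end in {0,1}, Reject strings end in {2}; accept={0,1}.

states=3 start=0 accept={0,1} delta: 0a->1 0b->0 1a->2 1b->0 2a->2 2b->2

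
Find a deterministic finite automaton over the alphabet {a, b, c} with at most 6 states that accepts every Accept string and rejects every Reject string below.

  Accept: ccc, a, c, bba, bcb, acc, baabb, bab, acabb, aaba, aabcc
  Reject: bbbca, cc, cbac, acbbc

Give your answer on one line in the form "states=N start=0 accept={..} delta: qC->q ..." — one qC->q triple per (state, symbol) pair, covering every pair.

states=4 start=0 accept={0,1} delta: 0a->1 0b->0 0c->1 1a->2 1b->0 1c->2 2a->0 2b->3 2c->0 3a->0 3b->1 3c->0

Fold the examples into a partial DFA from state 0: repeatedly fix the first undefined (state, symbol) met by the shortest-then-alphabetical prefix, trying targets in increasing order and rejecting any under which an Accept and a Reject string meet in one state with the same remainder; add a state when all current targets are rejected. Accepting states are where Accept strings end.
a: 0a undefined. 0a->0: no, acc/cc meet in 0 with "cc" left. Open state 1: 0a->1.
b: 0b undefined. 0b->0: ok.
c: 0c undefined. 0c->0: no, ccc/cc meet in 0. 0c->1: ok.
aa: 1a undefined. 1a->0: no, baabb/bbbca meet in 0. 1a->1: no, a/bbbca meet in 1. Open state 2: 1a->2.
ac: 1c undefined. 1c->0: no, ccc/acbbc meet in 1. 1c->1: no, ccc/cc meet in 1. 1c->2: ok.
cb: 1b undefined. 1b->0: ok.
aab: 2b undefined. 2b->0: no, a/acbbc meet in 1. 2b->1: no, a/acbbc meet in 1. 2b->2: no, ccc/acbbc meet in 2 with "c" left. Open state 3: 2b->3.
aca: 2a undefined. 2a->0: ok.
acc: 2c undefined. 2c->0: ok.
aaba: 3a undefined. 3a->0: ok.
aabc: 3c undefined. 3c->0: ok.
acbb: 3b undefined. 3b->0: no, a/acbbc meet in 1. 3b->1: ok.
All examples now run through 4 states with every (state, symbol) defined. Accept strings end in {0,1}, Reject strings end in {2}; accept={0,1}.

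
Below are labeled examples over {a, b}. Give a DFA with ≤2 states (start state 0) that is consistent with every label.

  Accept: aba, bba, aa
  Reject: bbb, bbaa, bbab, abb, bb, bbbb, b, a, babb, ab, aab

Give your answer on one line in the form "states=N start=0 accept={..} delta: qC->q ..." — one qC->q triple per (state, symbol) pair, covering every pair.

Grow the machine one transition at a time. Run the examples from 0; the earliest place one falls off (shortest prefix, ties alphabetical) gets sent to the lowest-numbered state that keeps every Accept/Reject pair distinguishable — a pair clashes when both reach the same state with identical unread suffix — and to a fresh state only if none does.
a: 0a undefined. 0a->0: no, aa/a meet in 0. Open state 1: 0a->1.
b: 0b undefined. 0b->0: no, bba/a meet in 1. 0b->1: ok.
aa: 1a undefined. 1a->0: ok.
ab: 1b undefined. 1b->0: no, aba/bbb meet in 1. 1b->1: ok.
All examples now run through 2 states with every (state, symbol) defined. Accept strings end in {0}, Reject strings end in {1}; accept={0}.

states=2 start=0 accept={0} delta: 0a->1 0b->1 1a->0 1b->1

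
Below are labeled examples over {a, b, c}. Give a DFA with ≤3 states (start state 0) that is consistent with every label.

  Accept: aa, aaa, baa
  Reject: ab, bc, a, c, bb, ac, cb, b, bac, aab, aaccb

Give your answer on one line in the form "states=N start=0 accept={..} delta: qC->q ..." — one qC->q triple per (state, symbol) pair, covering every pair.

Grow the machine one transition at a time. Run the examples from 0; the earliest place one falls off (shortest prefix, ties alphabetical) gets sent to the lowest-numbered state that keeps every Accept/Reject pair distinguishable — a pair clashes when both reach the same state with identical unread suffix — and to a fresh state only if none does.
a: 0a undefined. 0a->0: no, aa/a meet in 0. Open state 1: 0a->1.
b: 0b undefined. 0b->0: ok.
c: 0c undefined. 0c->0: ok.
aa: 1a undefined. 1a->0: no, aa/bc meet in 0. 1a->1: no, aa/a meet in 1. Open state 2: 1a->2.
ab: 1b undefined. 1b->0: ok.
ac: 1c undefined. 1c->0: ok.
aaa: 2a undefined. 2a->0: no, aaa/ab meet in 0. 2a->1: no, aaa/a meet in 1. 2a->2: ok.
aab: 2b undefined. 2b->0: ok.
aac: 2c undefined. 2c->0: ok.
All examples now run through 3 states with every (state, symbol) defined. Accept strings end in {2}, Reject strings end in {0,1}; accept={2}.

states=3 start=0 accept={2} delta: 0a->1 0b->0 0c->0 1a->2 1b->0 1c->0 2a->2 2b->0 2c->0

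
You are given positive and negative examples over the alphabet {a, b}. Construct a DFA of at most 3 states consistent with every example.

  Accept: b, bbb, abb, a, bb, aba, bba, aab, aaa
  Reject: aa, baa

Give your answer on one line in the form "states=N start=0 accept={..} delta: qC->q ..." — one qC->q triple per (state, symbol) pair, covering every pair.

states=3 start=0 accept={0,1} delta: 0a->1 0b->0 1a->2 1b->0 2a->0 2b->0

Grow the machine one transition at a time. Run the examples from 0; the earliest place one falls off (shortest prefix, ties alphabetical) gets sent to the lowest-numbered state that keeps every Accept/Reject pair distinguishable — a pair clashes when both reach the same state with identical unread suffix — and to a fresh state only if none does.
a: 0a undefined. 0a->0: no, a/aa meet in 0. Open state 1: 0a->1.
b: 0b undefined. 0b->0: ok.
aa: 1a undefined. 1a->0: no, b/aa meet in 0. 1a->1: no, a/aa meet in 1. Open state 2: 1a->2.
ab: 1b undefined. 1b->0: ok.
aaa: 2a undefined. 2a->0: ok.
aab: 2b undefined. 2b->0: ok.
All examples now run through 3 states with every (state, symbol) defined. Accept strings end in {0,1}, Reject strings end in {2}; accept={0,1}.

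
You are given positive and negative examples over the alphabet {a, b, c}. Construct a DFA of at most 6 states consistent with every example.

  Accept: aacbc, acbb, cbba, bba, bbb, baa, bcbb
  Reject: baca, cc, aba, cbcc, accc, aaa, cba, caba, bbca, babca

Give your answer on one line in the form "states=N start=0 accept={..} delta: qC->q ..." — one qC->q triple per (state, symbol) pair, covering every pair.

Fold the examples into a partial DFA from state 0: repeatedly fix the first undefined (state, symbol) met by the shortest-then-alphabetical prefix, trying targets in increasing order and rejecting any under which an Accept and a Reject string meet in one state with the same remainder; add a state when all current targets are rejected. Accepting states are where Accept strings end.
a: 0a undefined. 0a->0: ok.
b: 0b undefined. 0b->0: no, bba/aba meet in 0. Open state 1: 0b->1.
c: 0c undefined. 0c->0: ok.
ba: 1a undefined. 1a->0: no, baa/baca meet in 0. 1a->1: no, baa/aba meet in 1. Open state 2: 1a->2.
bb: 1b undefined. 1b->0: no, acbb/cc meet in 0. 1b->1: no, cbba/aba meet in 2. 1b->2: no, acbb/aba meet in 2. Open state 3: 1b->3.
bc: 1c undefined. 1c->0: no, aacbc/cc meet in 0. 1c->1: no, aacbc/cbcc meet in 1. 1c->2: no, aacbc/aba meet in 2. 1c->3: ok.
baa: 2a undefined. 2a->0: no, baa/cc meet in 0. 2a->1: ok.
bab: 2b undefined. 2b->0: ok.
bac: 2c undefined. 2c->0: ok.
bba: 3a undefined. 3a->0: no, cbba/baca meet in 0. 3a->1: ok.
bbb: 3b undefined. 3b->0: no, bbb/baca meet in 0. 3b->1: ok.
bbc: 3c undefined. 3c->0: ok.
All examples now run through 4 states with every (state, symbol) defined. Accept strings end in {1,3}, Reject strings end in {0,2}; accept={1,3}.

states=4 start=0 accept={1,3} delta: 0a->0 0b->1 0c->0 1a->2 1b->3 1c->3 2a->1 2b->0 2c->0 3a->1 3b->1 3c->0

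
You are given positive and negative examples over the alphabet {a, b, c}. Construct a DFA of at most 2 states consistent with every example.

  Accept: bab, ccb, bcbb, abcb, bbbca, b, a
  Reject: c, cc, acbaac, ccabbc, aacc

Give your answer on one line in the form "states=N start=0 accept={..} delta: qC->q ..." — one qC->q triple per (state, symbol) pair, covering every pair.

Grow the machine one transition at a time. Run the examples from 0; the earliest place one falls off (shortest prefix, ties alphabetical) gets sent to the lowest-numbered state that keeps every Accept/Reject pair distinguishable — a pair clashes when both reach the same state with identical unread suffix — and to a fresh state only if none does.
a: 0a undefined. 0a->0: ok.
b: 0b undefined. 0b->0: ok.
c: 0c undefined. 0c->0: no, bab/c meet in 0. Open state 1: 0c->1.
cc: 1c undefined. 1c->0: no, bab/cc meet in 0. 1c->1: ok.
acb: 1b undefined. 1b->0: ok.
cca: 1a undefined. 1a->0: ok.
All examples now run through 2 states with every (state, symbol) defined. Accept strings end in {0}, Reject strings end in {1}; accept={0}.

states=2 start=0 accept={0} delta: 0a->0 0b->0 0c->1 1a->0 1b->0 1c->1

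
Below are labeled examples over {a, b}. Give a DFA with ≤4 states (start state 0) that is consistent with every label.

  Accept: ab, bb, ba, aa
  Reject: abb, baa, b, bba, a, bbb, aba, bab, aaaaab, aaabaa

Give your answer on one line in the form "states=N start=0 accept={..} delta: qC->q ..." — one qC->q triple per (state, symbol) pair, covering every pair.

states=4 start=0 accept={0,2} delta: 0a->1 0b->1 1a->2 1b->0 2a->3 2b->1 3a->1 3b->1

Grow the machine one transition at a time. Run the examples from 0; the earliest place one falls off (shortest prefix, ties alphabetical) gets sent to the lowest-numbered state that keeps every Accept/Reject pair distinguishable — a pair clashes when both reach the same state with identical unread suffix — and to a fresh state only if none does.
a: 0a undefined. 0a->0: no, ab/b meet in 0 with "b" left. Open state 1: 0a->1.
b: 0b undefined. 0b->0: no, ab/bab meet in 1 with "b" left. 0b->1: ok.
aa: 1a undefined. 1a->0: no, ab/aaaaab meet in 1 with "b" left. 1a->1: no, ab/bab meet in 1 with "b" left. Open state 2: 1a->2.
ab: 1b undefined. 1b->0: ok.
aaa: 2a undefined. 2a->0: no, ab/baa meet in 0. 2a->1: no, ab/aaaaab meet in 0. 2a->2: no, ba/baa meet in 2. Open state 3: 2a->3.
bab: 2b undefined. 2b->0: no, ab/bab meet in 0. 2b->1: ok.
aaaa: 3a undefined. 3a->0: no, ab/aaaaab meet in 0. 3a->1: ok.
aaab: 3b undefined. 3b->0: no, ba/aaabaa meet in 2. 3b->1: ok.
All examples now run through 4 states with every (state, symbol) defined. Accept strings end in {0,2}, Reject strings end in {1,3}; accept={0,2}.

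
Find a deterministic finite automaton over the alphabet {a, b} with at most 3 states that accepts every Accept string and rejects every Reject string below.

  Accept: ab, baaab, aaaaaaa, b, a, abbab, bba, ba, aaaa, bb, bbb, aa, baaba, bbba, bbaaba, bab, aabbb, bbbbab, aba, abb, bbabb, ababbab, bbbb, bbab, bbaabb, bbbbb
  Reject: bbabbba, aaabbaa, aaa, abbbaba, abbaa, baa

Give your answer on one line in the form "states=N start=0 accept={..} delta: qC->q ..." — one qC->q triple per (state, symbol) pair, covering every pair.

Fold the examples into a partial DFA from state 0: repeatedly fix the first undefined (state, symbol) met by the shortest-then-alphabetical prefix, trying targets in increasing order and rejecting any under which an Accept and a Reject string meet in one state with the same remainder; add a state when all current targets are rejected. Accepting states are where Accept strings end.
a: 0a undefined. 0a->0: no, aaaaaaa/aaa meet in 0. Open state 1: 0a->1.
b: 0b undefined. 0b->0: no, aa/baa meet in 1 with "a" left. 0b->1: ok.
aa: 1a undefined. 1a->0: no, baaab/aaa meet in 1. 1a->1: no, aaaaaaa/aaa meet in 1. Open state 2: 1a->2.
ab: 1b undefined. 1b->0: no, b/bbabbba meet in 1. 1b->1: ok.
aaa: 2a undefined. 2a->0: ok.
aab: 2b undefined. 2b->0: no, ab/abbbaba meet in 1. 2b->1: no, bba/bbabbba meet in 2. 2b->2: ok.
All examples now run through 3 states with every (state, symbol) defined. Accept strings end in {1,2}, Reject strings end in {0}; accept={1,2}.

states=3 start=0 accept={1,2} delta: 0a->1 0b->1 1a->2 1b->1 2a->0 2b->2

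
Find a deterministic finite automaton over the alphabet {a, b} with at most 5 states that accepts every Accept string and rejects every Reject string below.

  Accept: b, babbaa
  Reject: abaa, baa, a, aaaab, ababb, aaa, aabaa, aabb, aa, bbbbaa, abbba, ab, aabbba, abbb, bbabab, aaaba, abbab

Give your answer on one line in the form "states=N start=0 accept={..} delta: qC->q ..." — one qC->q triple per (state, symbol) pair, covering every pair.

states=5 start=0 accept={0} delta: 0a->1 0b->0 1a->1 1b->2 2a->1 2b->3 3a->4 3b->1 4a->0 4b->1

Grow the machine one transition at a time. Run the examples from 0; the earliest place one falls off (shortest prefix, ties alphabetical) gets sent to the lowest-numbered state that keeps every Accept/Reject pair distinguishable — a pair clashes when both reach the same state with identical unread suffix — and to a fresh state only if none does.
a: 0a undefined. 0a->0: no, b/aaaab meet in 0 with "b" left. Open state 1: 0a->1.
b: 0b undefined. 0b->0: ok.
aa: 1a undefined. 1a->0: no, b/baa meet in 0. 1a->1: ok.
ab: 1b undefined. 1b->0: no, b/aaaab meet in 0. 1b->1: no, babbaa/abaa meet in 1. Open state 2: 1b->2.
aba: 2a undefined. 2a->0: no, b/ababb meet in 0. 2a->1: ok.
abb: 2b undefined. 2b->0: no, b/ababb meet in 0. 2b->1: no, babbaa/abaa meet in 1. 2b->2: no, babbaa/abaa meet in 1. Open state 3: 2b->3.
abba: 3a undefined. 3a->0: no, b/abbab meet in 0. 3a->1: no, babbaa/abaa meet in 1. 3a->2: no, babbaa/abaa meet in 1. 3a->3: no, babbaa/ababb meet in 3. Open state 4: 3a->4.
abbb: 3b undefined. 3b->0: no, b/abbb meet in 0. 3b->1: ok.
abbab: 4b undefined. 4b->0: no, b/abbab meet in 0. 4b->1: ok.
babbaa: 4a undefined. 4a->0: ok.
All examples now run through 5 states with every (state, symbol) defined. Accept strings end in {0}, Reject strings end in {1,2,3}; accept={0}.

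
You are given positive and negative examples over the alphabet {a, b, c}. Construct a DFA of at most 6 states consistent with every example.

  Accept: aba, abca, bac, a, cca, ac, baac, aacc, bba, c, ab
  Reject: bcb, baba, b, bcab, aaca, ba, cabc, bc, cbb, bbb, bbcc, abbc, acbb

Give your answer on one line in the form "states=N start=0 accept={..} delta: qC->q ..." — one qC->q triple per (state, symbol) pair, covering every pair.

Fold the examples into a partial DFA from state 0: repeatedly fix the first undefined (state, symbol) met by the shortest-then-alphabetical prefix, trying targets in increasing order and rejecting any under which an Accept and a Reject string meet in one state with the same remainder; add a state when all current targets are rejected. Accepting states are where Accept strings end.
a: 0a undefined. 0a->0: no, aba/ba meet in 0 with "ba" left. Open state 1: 0a->1.
b: 0b undefined. 0b->0: no, aba/baba meet in 1 with "ba" left. 0b->1: no, a/b meet in 1. Open state 2: 0b->2.
c: 0c undefined. 0c->0: ok.
aa: 1a undefined. 1a->0: no, a/aaca meet in 1. 1a->1: ok.
ab: 1b undefined. 1b->0: no, c/cabc meet in 0. 1b->1: no, abca/aaca meet in 1 with "ca" left. 1b->2: no, aba/ba meet in 2 with "a" left. Open state 3: 1b->3.
ac: 1c undefined. 1c->0: no, a/aaca meet in 1. 1c->1: no, a/aaca meet in 1. 1c->2: no, ac/b meet in 2. 1c->3: no, aba/aaca meet in 3 with "a" left. Open state 4: 1c->4.
ba: 2a undefined. 2a->0: no, bac/baba meet in 0. 2a->1: no, aba/baba meet in 3 with "a" left. 2a->2: no, bac/bc meet in 2 with "c" left. 2a->3: no, bac/cabc meet in 3 with "c" left. 2a->4: no, ac/ba meet in 4. Open state 5: 2a->5.
bb: 2b undefined. 2b->0: no, c/cbb meet in 0. 2b->1: no, a/cbb meet in 1. 2b->2: no, bba/ba meet in 5. 2b->3: no, ab/cbb meet in 3. 2b->4: no, ac/cbb meet in 4. 2b->5: ok.
bc: 2c undefined. 2c->0: no, c/bc meet in 0. 2c->1: no, a/bc meet in 1. 2c->2: ok.
aba: 3a undefined. 3a->0: ok.
abb: 3b undefined. 3b->0: no, aba/abbc meet in 0. 3b->1: no, ac/abbc meet in 4. 3b->2: ok.
abc: 3c undefined. 3c->0: no, aba/cabc meet in 0. 3c->1: no, abca/cabc meet in 1. 3c->2: no, abca/bcb meet in 5. 3c->3: no, ab/cabc meet in 3. 3c->4: no, abca/aaca meet in 4 with "a" left. 3c->5: ok.
acb: 4b undefined. 4b->0: ok.
baa: 5a undefined. 5a->0: ok.
bab: 5b undefined. 5b->0: no, aba/bcab meet in 0. 5b->1: no, a/baba meet in 1. 5b->2: ok.
bac: 5c undefined. 5c->0: no, aba/bbcc meet in 0. 5c->1: no, ac/bbcc meet in 4. 5c->2: no, bac/b meet in 2. 5c->3: ok.
aaca: 4a undefined. 4a->0: no, aba/aaca meet in 0. 4a->1: no, a/aaca meet in 1. 4a->2: ok.
aacc: 4c undefined. 4c->0: ok.
All examples now run through 6 states with every (state, symbol) defined. Accept strings end in {0,1,3,4}, Reject strings end in {2,5}; accept={0,1,3,4}.

states=6 start=0 accept={0,1,3,4} delta: 0a->1 0b->2 0c->0 1a->1 1b->3 1c->4 2a->5 2b->5 2c->2 3a->0 3b->2 3c->5 4a->2 4b->0 4c->0 5a->0 5b->2 5c->3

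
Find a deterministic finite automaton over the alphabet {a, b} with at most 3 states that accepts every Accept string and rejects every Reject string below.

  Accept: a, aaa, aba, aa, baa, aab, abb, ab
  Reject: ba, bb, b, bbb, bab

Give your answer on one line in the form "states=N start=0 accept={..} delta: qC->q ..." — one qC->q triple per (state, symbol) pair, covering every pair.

states=3 start=0 accept={1} delta: 0a->1 0b->2 1a->1 1b->1 2a->0 2b->0

Grow the machine one transition at a time. Run the examples from 0; the earliest place one falls off (shortest prefix, ties alphabetical) gets sent to the lowest-numbered state that keeps every Accept/Reject pair distinguishable — a pair clashes when both reach the same state with identical unread suffix — and to a fresh state only if none does.
a: 0a undefined. 0a->0: no, aba/ba meet in 0 with "ba" left. Open state 1: 0a->1.
b: 0b undefined. 0b->0: no, a/ba meet in 1. 0b->1: no, a/b meet in 1. Open state 2: 0b->2.
aa: 1a undefined. 1a->0: no, aab/b meet in 2. 1a->1: ok.
ab: 1b undefined. 1b->0: no, abb/b meet in 2. 1b->1: ok.
ba: 2a undefined. 2a->0: ok.
bb: 2b undefined. 2b->0: ok.
All examples now run through 3 states with every (state, symbol) defined. Accept strings end in {1}, Reject strings end in {0,2}; accept={1}.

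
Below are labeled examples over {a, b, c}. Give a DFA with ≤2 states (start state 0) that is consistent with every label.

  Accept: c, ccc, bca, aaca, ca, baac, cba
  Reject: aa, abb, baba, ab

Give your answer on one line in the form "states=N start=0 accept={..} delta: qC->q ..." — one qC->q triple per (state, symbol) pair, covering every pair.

states=2 start=0 accept={1} delta: 0a->0 0b->0 0c->1 1a->1 1b->1 1c->0

Grow the machine one transition at a time. Run the examples from 0; the earliest place one falls off (shortest prefix, ties alphabetical) gets sent to the lowest-numbered state that keeps every Accept/Reject pair distinguishable — a pair clashes when both reach the same state with identical unread suffix — and to a fresh state only if none does.
a: 0a undefined. 0a->0: ok.
b: 0b undefined. 0b->0: ok.
c: 0c undefined. 0c->0: no, c/aa meet in 0. Open state 1: 0c->1.
ca: 1a undefined. 1a->0: no, bca/aa meet in 0. 1a->1: ok.
cb: 1b undefined. 1b->0: no, cba/aa meet in 0. 1b->1: ok.
cc: 1c undefined. 1c->0: ok.
All examples now run through 2 states with every (state, symbol) defined. Accept strings end in {1}, Reject strings end in {0}; accept={1}.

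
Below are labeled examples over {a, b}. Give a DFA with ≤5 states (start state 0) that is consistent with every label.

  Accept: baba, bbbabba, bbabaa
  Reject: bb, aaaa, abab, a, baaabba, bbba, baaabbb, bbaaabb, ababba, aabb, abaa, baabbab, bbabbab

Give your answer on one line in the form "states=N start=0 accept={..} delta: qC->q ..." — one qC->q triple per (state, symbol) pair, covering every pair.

states=5 start=0 accept={3} delta: 0a->0 0b->1 1a->1 1b->2 2a->3 2b->0 3a->0 3b->4 4a->2 4b->0

Fold the examples into a partial DFA from state 0: repeatedly fix the first undefined (state, symbol) met by the shortest-then-alphabetical prefix, trying targets in increasing order and rejecting any under which an Accept and a Reject string meet in one state with the same remainder; add a state when all current targets are rejected. Accepting states are where Accept strings end.
a: 0a undefined. 0a->0: ok.
b: 0b undefined. 0b->0: no, baba/bb meet in 0. Open state 1: 0b->1.
ba: 1a undefined. 1a->0: no, baba/aaaa meet in 0. 1a->1: ok.
bb: 1b undefined. 1b->0: no, baba/bb meet in 0. 1b->1: no, baba/bb meet in 1. Open state 2: 1b->2.
bba: 2a undefined. 2a->0: no, baba/aaaa meet in 0. 2a->1: no, baba/abaa meet in 1. 2a->2: no, baba/bb meet in 2. Open state 3: 2a->3.
bbb: 2b undefined. 2b->0: ok.
bbaa: 3a undefined. 3a->0: ok.
bbab: 3b undefined. 3b->0: no, bbabaa/aaaa meet in 0. 3b->1: no, bbabaa/baaabbb meet in 1. 3b->2: no, bbabaa/aaaa meet in 0. 3b->3: no, bbabaa/aaaa meet in 0. Open state 4: 3b->4.
bbaba: 4a undefined. 4a->0: no, bbabaa/aaaa meet in 0. 4a->1: no, bbabaa/baaabbb meet in 1. 4a->2: ok.
bbabb: 4b undefined. 4b->0: ok.
All examples now run through 5 states with every (state, symbol) defined. Accept strings end in {3}, Reject strings end in {0,1,2}; accept={3}.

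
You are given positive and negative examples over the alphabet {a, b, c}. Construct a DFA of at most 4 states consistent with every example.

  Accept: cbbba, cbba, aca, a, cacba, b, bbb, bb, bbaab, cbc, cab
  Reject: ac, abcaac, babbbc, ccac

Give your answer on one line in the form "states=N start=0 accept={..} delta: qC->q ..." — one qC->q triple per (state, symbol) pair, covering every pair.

State merging on the prefix tree: take the shortest (then alphabetical) example prefix whose next move is undefined and point that move at state 0, else 1, else 2, ...; a target is out if some Accept/Reject pair would then sit in one state with the same input left (inseparable). If every existing state is out, open a new one.
a: 0a undefined. 0a->0: ok.
b: 0b undefined. 0b->0: ok.
c: 0c undefined. 0c->0: no, cbbba/ac meet in 0. Open state 1: 0c->1.
ca: 1a undefined. 1a->0: ok.
cb: 1b undefined. 1b->0: no, cbc/ac meet in 1. 1b->1: ok.
cc: 1c undefined. 1c->0: ok.
All examples now run through 2 states with every (state, symbol) defined. Accept strings end in {0}, Reject strings end in {1}; accept={0}.

states=2 start=0 accept={0} delta: 0a->0 0b->0 0c->1 1a->0 1b->1 1c->0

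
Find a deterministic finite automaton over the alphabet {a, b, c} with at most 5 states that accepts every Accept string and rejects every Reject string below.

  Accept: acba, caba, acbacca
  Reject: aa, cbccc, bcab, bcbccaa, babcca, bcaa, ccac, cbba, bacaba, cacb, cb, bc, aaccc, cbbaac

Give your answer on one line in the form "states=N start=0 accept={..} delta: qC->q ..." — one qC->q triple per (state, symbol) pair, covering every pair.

states=3 start=0 accept={2} delta: 0a->0 0b->1 0c->0 1a->2 1b->0 1c->0 2a->2 2b->0 2c->2

State merging on the prefix tree: take the shortest (then alphabetical) example prefix whose next move is undefined and point that move at state 0, else 1, else 2, ...; a target is out if some Accept/Reject pair would then sit in one state with the same input left (inseparable). If every existing state is out, open a new one.
a: 0a undefined. 0a->0: ok.
b: 0b undefined. 0b->0: no, caba/bacaba meet in 0 with "caba" left. Open state 1: 0b->1.
c: 0c undefined. 0c->0: ok.
ba: 1a undefined. 1a->0: no, acba/aa meet in 0. 1a->1: no, acba/cacb meet in 1. Open state 2: 1a->2.
bc: 1c undefined. 1c->0: ok.
bab: 2b undefined. 2b->0: ok.
bac: 2c undefined. 2c->0: no, acba/bacaba meet in 2. 2c->1: no, acbacca/aa meet in 0. 2c->2: ok.
cbb: 1b undefined. 1b->0: ok.
baca: 2a undefined. 2a->0: no, acba/bacaba meet in 2. 2a->1: no, acbacca/bcab meet in 1. 2a->2: ok.
All examples now run through 3 states with every (state, symbol) defined. Accept strings end in {2}, Reject strings end in {0,1}; accept={2}.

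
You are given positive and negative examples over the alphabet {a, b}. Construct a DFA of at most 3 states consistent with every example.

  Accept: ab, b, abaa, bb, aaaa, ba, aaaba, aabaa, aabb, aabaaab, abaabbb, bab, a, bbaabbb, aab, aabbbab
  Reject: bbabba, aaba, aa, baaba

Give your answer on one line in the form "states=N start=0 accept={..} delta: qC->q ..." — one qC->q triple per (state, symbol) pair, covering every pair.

State merging on the prefix tree: take the shortest (then alphabetical) example prefix whose next move is undefined and point that move at state 0, else 1, else 2, ...; a target is out if some Accept/Reject pair would then sit in one state with the same input left (inseparable). If every existing state is out, open a new one.
a: 0a undefined. 0a->0: no, aaaa/aa meet in 0. Open state 1: 0a->1.
b: 0b undefined. 0b->0: ok.
aa: 1a undefined. 1a->0: no, b/aa meet in 0. 1a->1: no, aaaa/aa meet in 1. Open state 2: 1a->2.
ab: 1b undefined. 1b->0: no, abaa/aa meet in 2. 1b->1: ok.
aaa: 2a undefined. 2a->0: ok.
aab: 2b undefined. 2b->0: no, ab/aaba meet in 1. 2b->1: ok.
All examples now run through 3 states with every (state, symbol) defined. Accept strings end in {0,1}, Reject strings end in {2}; accept={0,1}.

states=3 start=0 accept={0,1} delta: 0a->1 0b->0 1a->2 1b->1 2a->0 2b->1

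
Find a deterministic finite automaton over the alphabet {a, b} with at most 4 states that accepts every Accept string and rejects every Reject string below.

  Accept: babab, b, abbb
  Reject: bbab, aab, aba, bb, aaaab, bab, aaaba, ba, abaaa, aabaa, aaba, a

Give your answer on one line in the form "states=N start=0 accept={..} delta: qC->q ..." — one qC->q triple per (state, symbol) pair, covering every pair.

Grow the machine one transition at a time. Run the examples from 0; the earliest place one falls off (shortest prefix, ties alphabetical) gets sent to the lowest-numbered state that keeps every Accept/Reject pair distinguishable — a pair clashes when both reach the same state with identical unread suffix — and to a fresh state only if none does.
a: 0a undefined. 0a->0: no, b/aab meet in 0 with "b" left. Open state 1: 0a->1.
b: 0b undefined. 0b->0: no, b/bb meet in 0. 0b->1: no, b/a meet in 1. Open state 2: 0b->2.
aa: 1a undefined. 1a->0: no, b/aab meet in 2. 1a->1: ok.
ab: 1b undefined. 1b->0: no, abbb/bb meet in 2 with "b" left. 1b->1: no, abbb/aab meet in 1. 1b->2: no, b/aab meet in 2. Open state 3: 1b->3.
ba: 2a undefined. 2a->0: no, babab/bab meet in 2. 2a->1: ok.
bb: 2b undefined. 2b->0: ok.
aba: 3a undefined. 3a->0: ok.
abb: 3b undefined. 3b->0: ok.
All examples now run through 4 states with every (state, symbol) defined. Accept strings end in {2}, Reject strings end in {0,1,3}; accept={2}.

states=4 start=0 accept={2} delta: 0a->1 0b->2 1a->1 1b->3 2a->1 2b->0 3a->0 3b->0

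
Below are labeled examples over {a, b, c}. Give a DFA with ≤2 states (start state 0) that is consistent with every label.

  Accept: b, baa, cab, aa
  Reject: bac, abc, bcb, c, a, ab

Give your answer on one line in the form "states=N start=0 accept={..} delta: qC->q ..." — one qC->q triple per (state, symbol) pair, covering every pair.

Grow the machine one transition at a time. Run the examples from 0; the earliest place one falls off (shortest prefix, ties alphabetical) gets sent to the lowest-numbered state that keeps every Accept/Reject pair distinguishable — a pair clashes when both reach the same state with identical unread suffix — and to a fresh state only if none does.
a: 0a undefined. 0a->0: no, b/ab meet in 0 with "b" left. Open state 1: 0a->1.
b: 0b undefined. 0b->0: ok.
c: 0c undefined. 0c->0: no, b/bcb meet in 0. 0c->1: ok.
aa: 1a undefined. 1a->0: ok.
ab: 1b undefined. 1b->0: no, b/bcb meet in 0. 1b->1: ok.
abc: 1c undefined. 1c->0: no, b/bac meet in 0. 1c->1: ok.
All examples now run through 2 states with every (state, symbol) defined. Accept strings end in {0}, Reject strings end in {1}; accept={0}.

states=2 start=0 accept={0} delta: 0a->1 0b->0 0c->1 1a->0 1b->1 1c->1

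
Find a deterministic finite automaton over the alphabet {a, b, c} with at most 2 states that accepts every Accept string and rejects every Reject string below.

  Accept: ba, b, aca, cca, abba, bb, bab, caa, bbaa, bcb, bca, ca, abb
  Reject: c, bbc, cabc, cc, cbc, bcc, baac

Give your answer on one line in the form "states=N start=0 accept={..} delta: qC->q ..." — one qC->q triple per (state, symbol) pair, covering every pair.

State merging on the prefix tree: take the shortest (then alphabetical) example prefix whose next move is undefined and point that move at state 0, else 1, else 2, ...; a target is out if some Accept/Reject pair would then sit in one state with the same input left (inseparable). If every existing state is out, open a new one.
a: 0a undefined. 0a->0: ok.
b: 0b undefined. 0b->0: ok.
c: 0c undefined. 0c->0: no, ba/c meet in 0. Open state 1: 0c->1.
ca: 1a undefined. 1a->0: ok.
cb: 1b undefined. 1b->0: ok.
cc: 1c undefined. 1c->0: no, ba/cc meet in 0. 1c->1: ok.
All examples now run through 2 states with every (state, symbol) defined. Accept strings end in {0}, Reject strings end in {1}; accept={0}.

states=2 start=0 accept={0} delta: 0a->0 0b->0 0c->1 1a->0 1b->0 1c->1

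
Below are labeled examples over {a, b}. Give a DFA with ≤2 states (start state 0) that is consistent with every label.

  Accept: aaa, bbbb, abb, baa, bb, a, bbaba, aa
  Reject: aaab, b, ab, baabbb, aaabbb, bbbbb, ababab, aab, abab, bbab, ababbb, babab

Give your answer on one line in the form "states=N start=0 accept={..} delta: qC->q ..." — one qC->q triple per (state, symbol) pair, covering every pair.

Grow the machine one transition at a time. Run the examples from 0; the earliest place one falls off (shortest prefix, ties alphabetical) gets sent to the lowest-numbered state that keeps every Accept/Reject pair distinguishable — a pair clashes when both reach the same state with identical unread suffix — and to a fresh state only if none does.
a: 0a undefined. 0a->0: ok.
b: 0b undefined. 0b->0: no, aaa/aaab meet in 0. Open state 1: 0b->1.
ba: 1a undefined. 1a->0: ok.
bb: 1b undefined. 1b->0: ok.
All examples now run through 2 states with every (state, symbol) defined. Accept strings end in {0}, Reject strings end in {1}; accept={0}.

states=2 start=0 accept={0} delta: 0a->0 0b->1 1a->0 1b->0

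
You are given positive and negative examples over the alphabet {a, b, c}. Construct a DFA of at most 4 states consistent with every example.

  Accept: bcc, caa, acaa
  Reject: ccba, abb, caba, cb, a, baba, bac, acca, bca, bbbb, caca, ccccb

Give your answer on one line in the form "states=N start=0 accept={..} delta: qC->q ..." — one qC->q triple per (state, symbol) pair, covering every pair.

states=4 start=0 accept={3} delta: 0a->0 0b->0 0c->1 1a->2 1b->0 1c->3 2a->3 2b->0 2c->0 3a->0 3b->0 3c->0

Fold the examples into a partial DFA from state 0: repeatedly fix the first undefined (state, symbol) met by the shortest-then-alphabetical prefix, trying targets in increasing order and rejecting any under which an Accept and a Reject string meet in one state with the same remainder; add a state when all current targets are rejected. Accepting states are where Accept strings end.
a: 0a undefined. 0a->0: ok.
b: 0b undefined. 0b->0: ok.
c: 0c undefined. 0c->0: no, bcc/ccba meet in 0. Open state 1: 0c->1.
ca: 1a undefined. 1a->0: no, caa/abb meet in 0. 1a->1: no, caa/bac meet in 1. Open state 2: 1a->2.
cb: 1b undefined. 1b->0: ok.
cc: 1c undefined. 1c->0: no, bcc/ccba meet in 0. 1c->1: no, bcc/bac meet in 1. 1c->2: no, bcc/bca meet in 2. Open state 3: 1c->3.
caa: 2a undefined. 2a->0: no, caa/abb meet in 0. 2a->1: no, caa/bac meet in 1. 2a->2: no, caa/bca meet in 2. 2a->3: ok.
cab: 2b undefined. 2b->0: ok.
cac: 2c undefined. 2c->0: ok.
ccb: 3b undefined. 3b->0: ok.
ccc: 3c undefined. 3c->0: ok.
acca: 3a undefined. 3a->0: ok.
All examples now run through 4 states with every (state, symbol) defined. Accept strings end in {3}, Reject strings end in {0,1,2}; accept={3}.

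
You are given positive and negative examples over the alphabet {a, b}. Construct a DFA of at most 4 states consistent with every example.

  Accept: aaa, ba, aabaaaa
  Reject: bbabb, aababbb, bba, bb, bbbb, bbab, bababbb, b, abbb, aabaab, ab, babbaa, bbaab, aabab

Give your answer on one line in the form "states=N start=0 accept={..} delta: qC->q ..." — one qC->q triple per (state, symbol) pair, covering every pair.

State merging on the prefix tree: take the shortest (then alphabetical) example prefix whose next move is undefined and point that move at state 0, else 1, else 2, ...; a target is out if some Accept/Reject pair would then sit in one state with the same input left (inseparable). If every existing state is out, open a new one.
a: 0a undefined. 0a->0: ok.
b: 0b undefined. 0b->0: no, aaa/bbabb meet in 0. Open state 1: 0b->1.
ba: 1a undefined. 1a->0: ok.
bb: 1b undefined. 1b->0: no, aaa/bbabb meet in 0. 1b->1: no, aaa/bba meet in 0. Open state 2: 1b->2.
bba: 2a undefined. 2a->0: no, aaa/bba meet in 0. 2a->1: no, aaa/babbaa meet in 0. 2a->2: ok.
bbb: 2b undefined. 2b->0: no, aaa/aababbb meet in 0. 2b->1: ok.
All examples now run through 3 states with every (state, symbol) defined. Accept strings end in {0}, Reject strings end in {1,2}; accept={0}.

states=3 start=0 accept={0} delta: 0a->0 0b->1 1a->0 1b->2 2a->2 2b->1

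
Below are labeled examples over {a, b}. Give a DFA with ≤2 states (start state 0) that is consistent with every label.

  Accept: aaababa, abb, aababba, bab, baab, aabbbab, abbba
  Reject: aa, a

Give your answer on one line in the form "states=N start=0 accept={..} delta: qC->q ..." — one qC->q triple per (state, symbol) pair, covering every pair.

Grow the machine one transition at a time. Run the examples from 0; the earliest place one falls off (shortest prefix, ties alphabetical) gets sent to the lowest-numbered state that keeps every Accept/Reject pair distinguishable — a pair clashes when both reach the same state with identical unread suffix — and to a fresh state only if none does.
a: 0a undefined. 0a->0: ok.
b: 0b undefined. 0b->0: no, aaababa/aa meet in 0. Open state 1: 0b->1.
ba: 1a undefined. 1a->0: no, aaababa/aa meet in 0. 1a->1: ok.
abb: 1b undefined. 1b->0: no, aaababa/aa meet in 0. 1b->1: ok.
All examples now run through 2 states with every (state, symbol) defined. Accept strings end in {1}, Reject strings end in {0}; accept={1}.

states=2 start=0 accept={1} delta: 0a->0 0b->1 1a->1 1b->1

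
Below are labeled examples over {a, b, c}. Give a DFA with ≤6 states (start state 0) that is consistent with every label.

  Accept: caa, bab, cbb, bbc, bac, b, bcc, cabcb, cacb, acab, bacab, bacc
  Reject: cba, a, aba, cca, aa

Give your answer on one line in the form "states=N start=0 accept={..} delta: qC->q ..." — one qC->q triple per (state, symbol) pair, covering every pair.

Fold the examples into a partial DFA from state 0: repeatedly fix the first undefined (state, symbol) met by the shortest-then-alphabetical prefix, trying targets in increasing order and rejecting any under which an Accept and a Reject string meet in one state with the same remainder; add a state when all current targets are rejected. Accepting states are where Accept strings end.
a: 0a undefined. 0a->0: ok.
b: 0b undefined. 0b->0: no, bab/a meet in 0. Open state 1: 0b->1.
c: 0c undefined. 0c->0: no, caa/a meet in 0. 0c->1: ok.
ba: 1a undefined. 1a->0: no, caa/a meet in 0. 1a->1: no, caa/aba meet in 1. Open state 2: 1a->2.
bb: 1b undefined. 1b->0: ok.
bc: 1c undefined. 1c->0: ok.
bab: 2b undefined. 2b->0: no, bab/cba meet in 0. 2b->1: ok.
bac: 2c undefined. 2c->0: no, bac/cba meet in 0. 2c->1: no, cacb/cba meet in 0. 2c->2: no, bac/aba meet in 2. Open state 3: 2c->3.
caa: 2a undefined. 2a->0: no, caa/cba meet in 0. 2a->1: ok.
baca: 3a undefined. 3a->0: ok.
bacc: 3c undefined. 3c->0: no, bacc/cba meet in 0. 3c->1: ok.
cacb: 3b undefined. 3b->0: no, cacb/cba meet in 0. 3b->1: ok.
All examples now run through 4 states with every (state, symbol) defined. Accept strings end in {1,3}, Reject strings end in {0,2}; accept={1,3}.

states=4 start=0 accept={1,3} delta: 0a->0 0b->1 0c->1 1a->2 1b->0 1c->0 2a->1 2b->1 2c->3 3a->0 3b->1 3c->1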